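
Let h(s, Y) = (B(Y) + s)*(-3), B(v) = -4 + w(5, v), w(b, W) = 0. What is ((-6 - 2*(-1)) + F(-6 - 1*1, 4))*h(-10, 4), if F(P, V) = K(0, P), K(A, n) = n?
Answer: -462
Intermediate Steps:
B(v) = -4 (B(v) = -4 + 0 = -4)
F(P, V) = P
h(s, Y) = 12 - 3*s (h(s, Y) = (-4 + s)*(-3) = 12 - 3*s)
((-6 - 2*(-1)) + F(-6 - 1*1, 4))*h(-10, 4) = ((-6 - 2*(-1)) + (-6 - 1*1))*(12 - 3*(-10)) = ((-6 + 2) + (-6 - 1))*(12 + 30) = (-4 - 7)*42 = -11*42 = -462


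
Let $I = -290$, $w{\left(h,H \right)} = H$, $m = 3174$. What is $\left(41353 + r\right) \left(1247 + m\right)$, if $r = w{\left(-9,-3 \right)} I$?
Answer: $186667883$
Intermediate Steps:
$r = 870$ ($r = \left(-3\right) \left(-290\right) = 870$)
$\left(41353 + r\right) \left(1247 + m\right) = \left(41353 + 870\right) \left(1247 + 3174\right) = 42223 \cdot 4421 = 186667883$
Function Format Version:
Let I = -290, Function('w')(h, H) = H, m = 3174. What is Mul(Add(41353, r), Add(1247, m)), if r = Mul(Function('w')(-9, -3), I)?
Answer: 186667883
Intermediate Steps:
r = 870 (r = Mul(-3, -290) = 870)
Mul(Add(41353, r), Add(1247, m)) = Mul(Add(41353, 870), Add(1247, 3174)) = Mul(42223, 4421) = 186667883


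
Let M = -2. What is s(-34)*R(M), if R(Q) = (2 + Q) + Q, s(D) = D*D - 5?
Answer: -2302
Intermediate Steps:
s(D) = -5 + D**2 (s(D) = D**2 - 5 = -5 + D**2)
R(Q) = 2 + 2*Q
s(-34)*R(M) = (-5 + (-34)**2)*(2 + 2*(-2)) = (-5 + 1156)*(2 - 4) = 1151*(-2) = -2302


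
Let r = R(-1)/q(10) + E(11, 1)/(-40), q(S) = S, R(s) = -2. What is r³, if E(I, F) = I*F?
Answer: -6859/64000 ≈ -0.10717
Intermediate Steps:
E(I, F) = F*I
r = -19/40 (r = -2/10 + (1*11)/(-40) = -2*⅒ + 11*(-1/40) = -⅕ - 11/40 = -19/40 ≈ -0.47500)
r³ = (-19/40)³ = -6859/64000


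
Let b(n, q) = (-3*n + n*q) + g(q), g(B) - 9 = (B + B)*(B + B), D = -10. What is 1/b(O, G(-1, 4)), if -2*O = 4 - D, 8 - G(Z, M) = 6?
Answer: 1/32 ≈ 0.031250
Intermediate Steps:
G(Z, M) = 2 (G(Z, M) = 8 - 1*6 = 8 - 6 = 2)
g(B) = 9 + 4*B**2 (g(B) = 9 + (B + B)*(B + B) = 9 + (2*B)*(2*B) = 9 + 4*B**2)
O = -7 (O = -(4 - 1*(-10))/2 = -(4 + 10)/2 = -1/2*14 = -7)
b(n, q) = 9 - 3*n + 4*q**2 + n*q (b(n, q) = (-3*n + n*q) + (9 + 4*q**2) = 9 - 3*n + 4*q**2 + n*q)
1/b(O, G(-1, 4)) = 1/(9 - 3*(-7) + 4*2**2 - 7*2) = 1/(9 + 21 + 4*4 - 14) = 1/(9 + 21 + 16 - 14) = 1/32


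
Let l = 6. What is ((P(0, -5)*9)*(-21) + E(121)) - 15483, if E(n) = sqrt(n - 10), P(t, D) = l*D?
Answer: -9813 + sqrt(111) ≈ -9802.5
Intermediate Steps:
P(t, D) = 6*D
E(n) = sqrt(-10 + n)
((P(0, -5)*9)*(-21) + E(121)) - 15483 = (((6*(-5))*9)*(-21) + sqrt(-10 + 121)) - 15483 = (-30*9*(-21) + sqrt(111)) - 15483 = (-270*(-21) + sqrt(111)) - 15483 = (5670 + sqrt(111)) - 15483 = -9813 + sqrt(111)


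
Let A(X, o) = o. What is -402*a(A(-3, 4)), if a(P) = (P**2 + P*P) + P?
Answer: -14472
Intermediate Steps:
a(P) = P + 2*P**2 (a(P) = (P**2 + P**2) + P = 2*P**2 + P = P + 2*P**2)
-402*a(A(-3, 4)) = -1608*(1 + 2*4) = -1608*(1 + 8) = -1608*9 = -402*36 = -14472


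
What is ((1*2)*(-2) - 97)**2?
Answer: 10201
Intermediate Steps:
((1*2)*(-2) - 97)**2 = (2*(-2) - 97)**2 = (-4 - 97)**2 = (-101)**2 = 10201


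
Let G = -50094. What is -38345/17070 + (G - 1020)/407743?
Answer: -471640609/198862086 ≈ -2.3717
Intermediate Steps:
-38345/17070 + (G - 1020)/407743 = -38345/17070 + (-50094 - 1020)/407743 = -38345*1/17070 - 51114*1/407743 = -7669/3414 - 7302/58249 = -471640609/198862086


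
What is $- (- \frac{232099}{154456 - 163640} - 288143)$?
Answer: $\frac{378010459}{1312} \approx 2.8812 \cdot 10^{5}$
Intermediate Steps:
$- (- \frac{232099}{154456 - 163640} - 288143) = - (- \frac{232099}{-9184} - 288143) = - (\left(-232099\right) \left(- \frac{1}{9184}\right) - 288143) = - (\frac{33157}{1312} - 288143) = \left(-1\right) \left(- \frac{378010459}{1312}\right) = \frac{378010459}{1312}$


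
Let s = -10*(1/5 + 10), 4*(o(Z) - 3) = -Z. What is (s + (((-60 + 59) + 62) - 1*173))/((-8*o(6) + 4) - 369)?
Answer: 214/377 ≈ 0.56764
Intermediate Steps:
o(Z) = 3 - Z/4 (o(Z) = 3 + (-Z)/4 = 3 - Z/4)
s = -102 (s = -10*(⅕ + 10) = -10*51/5 = -102)
(s + (((-60 + 59) + 62) - 1*173))/((-8*o(6) + 4) - 369) = (-102 + (((-60 + 59) + 62) - 1*173))/((-8*(3 - ¼*6) + 4) - 369) = (-102 + ((-1 + 62) - 173))/((-8*(3 - 3/2) + 4) - 369) = (-102 + (61 - 173))/((-8*3/2 + 4) - 369) = (-102 - 112)/((-12 + 4) - 369) = -214/(-8 - 369) = -214/(-377) = -214*(-1/377) = 214/377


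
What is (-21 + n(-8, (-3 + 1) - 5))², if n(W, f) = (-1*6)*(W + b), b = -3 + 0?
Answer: 2025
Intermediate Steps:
b = -3
n(W, f) = 18 - 6*W (n(W, f) = (-1*6)*(W - 3) = -6*(-3 + W) = 18 - 6*W)
(-21 + n(-8, (-3 + 1) - 5))² = (-21 + (18 - 6*(-8)))² = (-21 + (18 + 48))² = (-21 + 66)² = 45² = 2025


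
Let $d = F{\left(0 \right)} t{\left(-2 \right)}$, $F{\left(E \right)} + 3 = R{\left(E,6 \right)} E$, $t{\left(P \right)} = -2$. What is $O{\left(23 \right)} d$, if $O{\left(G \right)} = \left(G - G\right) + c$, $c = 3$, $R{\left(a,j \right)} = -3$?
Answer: $18$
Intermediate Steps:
$F{\left(E \right)} = -3 - 3 E$
$O{\left(G \right)} = 3$ ($O{\left(G \right)} = \left(G - G\right) + 3 = 0 + 3 = 3$)
$d = 6$ ($d = \left(-3 - 0\right) \left(-2\right) = \left(-3 + 0\right) \left(-2\right) = \left(-3\right) \left(-2\right) = 6$)
$O{\left(23 \right)} d = 3 \cdot 6 = 18$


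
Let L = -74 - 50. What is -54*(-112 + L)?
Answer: 12744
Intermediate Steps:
L = -124
-54*(-112 + L) = -54*(-112 - 124) = -54*(-236) = 12744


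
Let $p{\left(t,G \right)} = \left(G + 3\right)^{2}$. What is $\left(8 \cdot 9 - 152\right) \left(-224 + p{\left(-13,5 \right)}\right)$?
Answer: $12800$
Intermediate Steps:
$p{\left(t,G \right)} = \left(3 + G\right)^{2}$
$\left(8 \cdot 9 - 152\right) \left(-224 + p{\left(-13,5 \right)}\right) = \left(8 \cdot 9 - 152\right) \left(-224 + \left(3 + 5\right)^{2}\right) = \left(72 - 152\right) \left(-224 + 8^{2}\right) = - 80 \left(-224 + 64\right) = \left(-80\right) \left(-160\right) = 12800$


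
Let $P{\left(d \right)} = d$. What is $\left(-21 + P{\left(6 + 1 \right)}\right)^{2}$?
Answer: $196$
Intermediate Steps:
$\left(-21 + P{\left(6 + 1 \right)}\right)^{2} = \left(-21 + \left(6 + 1\right)\right)^{2} = \left(-21 + 7\right)^{2} = \left(-14\right)^{2} = 196$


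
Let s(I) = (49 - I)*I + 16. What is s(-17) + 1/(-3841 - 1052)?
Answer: -5411659/4893 ≈ -1106.0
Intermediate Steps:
s(I) = 16 + I*(49 - I) (s(I) = I*(49 - I) + 16 = 16 + I*(49 - I))
s(-17) + 1/(-3841 - 1052) = (16 - 1*(-17)² + 49*(-17)) + 1/(-3841 - 1052) = (16 - 1*289 - 833) + 1/(-4893) = (16 - 289 - 833) - 1/4893 = -1106 - 1/4893 = -5411659/4893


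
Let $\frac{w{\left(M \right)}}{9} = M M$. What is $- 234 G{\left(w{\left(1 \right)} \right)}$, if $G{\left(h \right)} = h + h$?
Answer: $-4212$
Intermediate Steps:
$w{\left(M \right)} = 9 M^{2}$ ($w{\left(M \right)} = 9 M M = 9 M^{2}$)
$G{\left(h \right)} = 2 h$
$- 234 G{\left(w{\left(1 \right)} \right)} = - 234 \cdot 2 \cdot 9 \cdot 1^{2} = - 234 \cdot 2 \cdot 9 \cdot 1 = - 234 \cdot 2 \cdot 9 = \left(-234\right) 18 = -4212$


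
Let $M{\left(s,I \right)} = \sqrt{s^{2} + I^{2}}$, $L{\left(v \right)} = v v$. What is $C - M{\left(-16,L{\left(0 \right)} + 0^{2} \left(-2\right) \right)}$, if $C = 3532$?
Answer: $3516$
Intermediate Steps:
$L{\left(v \right)} = v^{2}$
$M{\left(s,I \right)} = \sqrt{I^{2} + s^{2}}$
$C - M{\left(-16,L{\left(0 \right)} + 0^{2} \left(-2\right) \right)} = 3532 - \sqrt{\left(0^{2} + 0^{2} \left(-2\right)\right)^{2} + \left(-16\right)^{2}} = 3532 - \sqrt{\left(0 + 0 \left(-2\right)\right)^{2} + 256} = 3532 - \sqrt{\left(0 + 0\right)^{2} + 256} = 3532 - \sqrt{0^{2} + 256} = 3532 - \sqrt{0 + 256} = 3532 - \sqrt{256} = 3532 - 16 = 3516$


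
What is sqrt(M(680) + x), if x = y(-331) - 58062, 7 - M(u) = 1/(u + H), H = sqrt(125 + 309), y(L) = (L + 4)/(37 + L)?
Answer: sqrt(-7737422356 - 11378562*sqrt(434))/(14*sqrt(680 + sqrt(434))) ≈ 240.94*I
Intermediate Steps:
y(L) = (4 + L)/(37 + L)
H = sqrt(434) ≈ 20.833
M(u) = 7 - 1/(u + sqrt(434))
x = -5689967/98 (x = (4 - 331)/(37 - 331) - 58062 = -327/(-294) - 58062 = -1/294*(-327) - 58062 = 109/98 - 58062 = -5689967/98 ≈ -58061.)
sqrt(M(680) + x) = sqrt((-1 + 7*680 + 7*sqrt(434))/(680 + sqrt(434)) - 5689967/98) = sqrt((-1 + 4760 + 7*sqrt(434))/(680 + sqrt(434)) - 5689967/98) = sqrt((4759 + 7*sqrt(434))/(680 + sqrt(434)) - 5689967/98) = sqrt(-5689967/98 + (4759 + 7*sqrt(434))/(680 + sqrt(434)))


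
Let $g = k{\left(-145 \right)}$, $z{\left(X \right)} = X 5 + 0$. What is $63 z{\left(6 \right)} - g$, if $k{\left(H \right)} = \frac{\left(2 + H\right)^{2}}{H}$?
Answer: $\frac{294499}{145} \approx 2031.0$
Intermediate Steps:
$k{\left(H \right)} = \frac{\left(2 + H\right)^{2}}{H}$
$z{\left(X \right)} = 5 X$ ($z{\left(X \right)} = 5 X + 0 = 5 X$)
$g = - \frac{20449}{145}$ ($g = \frac{\left(2 - 145\right)^{2}}{-145} = - \frac{\left(-143\right)^{2}}{145} = \left(- \frac{1}{145}\right) 20449 = - \frac{20449}{145} \approx -141.03$)
$63 z{\left(6 \right)} - g = 63 \cdot 5 \cdot 6 - - \frac{20449}{145} = 63 \cdot 30 + \frac{20449}{145} = 1890 + \frac{20449}{145} = \frac{294499}{145}$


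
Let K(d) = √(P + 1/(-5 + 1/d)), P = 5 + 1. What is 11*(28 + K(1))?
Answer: 308 + 11*√23/2 ≈ 334.38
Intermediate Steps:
P = 6
K(d) = √(6 + 1/(-5 + 1/d))
11*(28 + K(1)) = 11*(28 + √((-6 + 29*1)/(-1 + 5*1))) = 11*(28 + √((-6 + 29)/(-1 + 5))) = 11*(28 + √(23/4)) = 11*(28 + √23/2) = 308 + 11*√23/2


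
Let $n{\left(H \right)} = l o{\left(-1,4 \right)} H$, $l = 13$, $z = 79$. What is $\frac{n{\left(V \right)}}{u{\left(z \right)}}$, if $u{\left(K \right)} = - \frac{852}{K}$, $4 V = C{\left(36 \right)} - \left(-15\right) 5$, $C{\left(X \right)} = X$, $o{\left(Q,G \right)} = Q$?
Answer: $\frac{37999}{1136} \approx 33.45$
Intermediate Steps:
$V = \frac{111}{4}$ ($V = \frac{36 - \left(-15\right) 5}{4} = \frac{36 - -75}{4} = \frac{36 + 75}{4} = \frac{1}{4} \cdot 111 = \frac{111}{4} \approx 27.75$)
$n{\left(H \right)} = - 13 H$ ($n{\left(H \right)} = 13 \left(-1\right) H = - 13 H$)
$\frac{n{\left(V \right)}}{u{\left(z \right)}} = \frac{\left(-13\right) \frac{111}{4}}{\left(-852\right) \frac{1}{79}} = - \frac{1443}{4 \left(\left(-852\right) \frac{1}{79}\right)} = - \frac{1443}{4 \left(- \frac{852}{79}\right)} = \left(- \frac{1443}{4}\right) \left(- \frac{79}{852}\right) = \frac{37999}{1136}$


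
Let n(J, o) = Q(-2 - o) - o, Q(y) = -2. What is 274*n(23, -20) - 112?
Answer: 4820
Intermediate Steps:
n(J, o) = -2 - o
274*n(23, -20) - 112 = 274*(-2 - 1*(-20)) - 112 = 274*(-2 + 20) - 112 = 274*18 - 112 = 4932 - 112 = 4820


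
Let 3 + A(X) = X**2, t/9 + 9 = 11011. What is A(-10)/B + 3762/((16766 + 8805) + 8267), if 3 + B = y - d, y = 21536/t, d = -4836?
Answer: 531351634752/4048509696035 ≈ 0.13125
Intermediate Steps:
t = 99018 (t = -81 + 9*11011 = -81 + 99099 = 99018)
y = 10768/49509 (y = 21536/99018 = 21536*(1/99018) = 10768/49509 ≈ 0.21750)
A(X) = -3 + X**2
B = 239287765/49509 (B = -3 + (10768/49509 - 1*(-4836)) = -3 + (10768/49509 + 4836) = -3 + 239436292/49509 = 239287765/49509 ≈ 4833.2)
A(-10)/B + 3762/((16766 + 8805) + 8267) = (-3 + (-10)**2)/(239287765/49509) + 3762/((16766 + 8805) + 8267) = (-3 + 100)*(49509/239287765) + 3762/(25571 + 8267) = 97*(49509/239287765) + 3762/33838 = 4802373/239287765 + 3762*(1/33838) = 4802373/239287765 + 1881/16919 = 531351634752/4048509696035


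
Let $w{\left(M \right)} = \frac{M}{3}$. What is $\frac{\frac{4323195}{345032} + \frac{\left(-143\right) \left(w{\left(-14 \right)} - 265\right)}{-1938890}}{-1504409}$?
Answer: $- \frac{12553341471833}{1509627255821343480} \approx -8.3155 \cdot 10^{-6}$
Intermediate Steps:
$w{\left(M \right)} = \frac{M}{3}$ ($w{\left(M \right)} = M \frac{1}{3} = \frac{M}{3}$)
$\frac{\frac{4323195}{345032} + \frac{\left(-143\right) \left(w{\left(-14 \right)} - 265\right)}{-1938890}}{-1504409} = \frac{\frac{4323195}{345032} + \frac{\left(-143\right) \left(\frac{1}{3} \left(-14\right) - 265\right)}{-1938890}}{-1504409} = \left(4323195 \cdot \frac{1}{345032} + - 143 \left(- \frac{14}{3} - 265\right) \left(- \frac{1}{1938890}\right)\right) \left(- \frac{1}{1504409}\right) = \left(\frac{4323195}{345032} + \left(-143\right) \left(- \frac{809}{3}\right) \left(- \frac{1}{1938890}\right)\right) \left(- \frac{1}{1504409}\right) = \left(\frac{4323195}{345032} + \frac{115687}{3} \left(- \frac{1}{1938890}\right)\right) \left(- \frac{1}{1504409}\right) = \left(\frac{4323195}{345032} - \frac{115687}{5816670}\right) \left(- \frac{1}{1504409}\right) = \frac{12553341471833}{1003468641720} \left(- \frac{1}{1504409}\right) = - \frac{12553341471833}{1509627255821343480}$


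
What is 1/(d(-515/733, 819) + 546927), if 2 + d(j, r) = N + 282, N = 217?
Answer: 1/547424 ≈ 1.8267e-6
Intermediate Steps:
d(j, r) = 497 (d(j, r) = -2 + (217 + 282) = -2 + 499 = 497)
1/(d(-515/733, 819) + 546927) = 1/(497 + 546927) = 1/547424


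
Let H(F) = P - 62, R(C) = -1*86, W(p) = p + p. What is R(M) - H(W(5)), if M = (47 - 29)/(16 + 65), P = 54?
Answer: -78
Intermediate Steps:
W(p) = 2*p
M = 2/9 (M = 18/81 = 18*(1/81) = 2/9 ≈ 0.22222)
R(C) = -86
H(F) = -8 (H(F) = 54 - 62 = -8)
R(M) - H(W(5)) = -86 - 1*(-8) = -86 + 8 = -78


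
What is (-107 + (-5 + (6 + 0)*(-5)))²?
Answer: 20164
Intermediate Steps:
(-107 + (-5 + (6 + 0)*(-5)))² = (-107 + (-5 + 6*(-5)))² = (-107 + (-5 - 30))² = (-107 - 35)² = (-142)² = 20164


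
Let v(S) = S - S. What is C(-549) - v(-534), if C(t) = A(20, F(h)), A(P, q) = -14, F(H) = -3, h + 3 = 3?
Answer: -14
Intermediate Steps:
h = 0 (h = -3 + 3 = 0)
v(S) = 0
C(t) = -14
C(-549) - v(-534) = -14 - 1*0 = -14 + 0 = -14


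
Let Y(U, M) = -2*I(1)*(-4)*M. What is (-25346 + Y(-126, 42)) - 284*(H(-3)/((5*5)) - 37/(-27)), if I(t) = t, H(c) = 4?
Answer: -17175122/675 ≈ -25445.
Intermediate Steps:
Y(U, M) = 8*M (Y(U, M) = -2*1*(-4)*M = -(-8)*M = 8*M)
(-25346 + Y(-126, 42)) - 284*(H(-3)/((5*5)) - 37/(-27)) = (-25346 + 8*42) - 284*(4/((5*5)) - 37/(-27)) = (-25346 + 336) - 284*(4/25 - 37*(-1/27)) = -25010 - 284*(4*(1/25) + 37/27) = -25010 - 284*(4/25 + 37/27) = -25010 - 284*1033/675 = -25010 - 293372/675 = -17175122/675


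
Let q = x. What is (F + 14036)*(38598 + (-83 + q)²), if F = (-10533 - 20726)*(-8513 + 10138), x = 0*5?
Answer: -2309913510593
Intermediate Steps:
x = 0
F = -50795875 (F = -31259*1625 = -50795875)
q = 0
(F + 14036)*(38598 + (-83 + q)²) = (-50795875 + 14036)*(38598 + (-83 + 0)²) = -50781839*(38598 + (-83)²) = -50781839*(38598 + 6889) = -50781839*45487 = -2309913510593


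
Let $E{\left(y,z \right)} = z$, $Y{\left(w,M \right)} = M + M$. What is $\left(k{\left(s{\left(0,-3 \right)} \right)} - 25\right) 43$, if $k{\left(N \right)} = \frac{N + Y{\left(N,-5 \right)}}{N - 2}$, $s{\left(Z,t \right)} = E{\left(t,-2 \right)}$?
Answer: $-946$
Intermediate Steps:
$Y{\left(w,M \right)} = 2 M$
$s{\left(Z,t \right)} = -2$
$k{\left(N \right)} = \frac{-10 + N}{-2 + N}$ ($k{\left(N \right)} = \frac{N + 2 \left(-5\right)}{N - 2} = \frac{N - 10}{-2 + N} = \frac{-10 + N}{-2 + N}$)
$\left(k{\left(s{\left(0,-3 \right)} \right)} - 25\right) 43 = \left(\frac{-10 - 2}{-2 - 2} - 25\right) 43 = \left(\frac{1}{-4} \left(-12\right) - 25\right) 43 = \left(\left(- \frac{1}{4}\right) \left(-12\right) - 25\right) 43 = \left(3 - 25\right) 43 = \left(-22\right) 43 = -946$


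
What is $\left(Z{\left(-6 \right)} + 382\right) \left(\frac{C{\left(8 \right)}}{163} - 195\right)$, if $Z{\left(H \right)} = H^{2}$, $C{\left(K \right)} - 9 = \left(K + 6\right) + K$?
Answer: $- \frac{13273172}{163} \approx -81431.0$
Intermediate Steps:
$C{\left(K \right)} = 15 + 2 K$ ($C{\left(K \right)} = 9 + \left(\left(K + 6\right) + K\right) = 9 + \left(\left(6 + K\right) + K\right) = 9 + \left(6 + 2 K\right) = 15 + 2 K$)
$\left(Z{\left(-6 \right)} + 382\right) \left(\frac{C{\left(8 \right)}}{163} - 195\right) = \left(\left(-6\right)^{2} + 382\right) \left(\frac{15 + 2 \cdot 8}{163} - 195\right) = \left(36 + 382\right) \left(\left(15 + 16\right) \frac{1}{163} - 195\right) = 418 \left(31 \cdot \frac{1}{163} - 195\right) = 418 \left(\frac{31}{163} - 195\right) = 418 \left(- \frac{31754}{163}\right) = - \frac{13273172}{163}$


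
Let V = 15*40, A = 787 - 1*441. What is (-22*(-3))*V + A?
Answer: 39946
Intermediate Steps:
A = 346 (A = 787 - 441 = 346)
V = 600
(-22*(-3))*V + A = -22*(-3)*600 + 346 = 66*600 + 346 = 39600 + 346 = 39946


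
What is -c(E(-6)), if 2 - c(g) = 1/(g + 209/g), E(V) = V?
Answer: -496/245 ≈ -2.0245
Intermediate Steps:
c(g) = 2 - 1/(g + 209/g)
-c(E(-6)) = -(418 - 1*(-6) + 2*(-6)**2)/(209 + (-6)**2) = -(418 + 6 + 2*36)/(209 + 36) = -(418 + 6 + 72)/245 = -496/245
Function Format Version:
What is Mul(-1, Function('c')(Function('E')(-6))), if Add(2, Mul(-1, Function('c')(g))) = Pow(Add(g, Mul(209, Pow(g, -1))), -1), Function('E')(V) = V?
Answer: Rational(-496, 245) ≈ -2.0245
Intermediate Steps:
Function('c')(g) = Add(2, Mul(-1, Pow(Add(g, Mul(209, Pow(g, -1))), -1)))
Mul(-1, Function('c')(Function('E')(-6))) = Mul(-1, Mul(Pow(Add(209, Pow(-6, 2)), -1), Add(418, Mul(-1, -6), Mul(2, Pow(-6, 2))))) = Mul(-1, Mul(Pow(Add(209, 36), -1), Add(418, 6, Mul(2, 36)))) = Mul(-1, Mul(Pow(245, -1), Add(418, 6, 72))) = Mul(-1, Mul(Rational(1, 245), 496)) = Mul(-1, Rational(496, 245)) = Rational(-496, 245)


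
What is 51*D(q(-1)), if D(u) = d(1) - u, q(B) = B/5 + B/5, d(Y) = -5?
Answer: -1173/5 ≈ -234.60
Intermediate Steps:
q(B) = 2*B/5 (q(B) = B*(1/5) + B*(1/5) = B/5 + B/5 = 2*B/5)
D(u) = -5 - u
51*D(q(-1)) = 51*(-5 - 2*(-1)/5) = 51*(-5 - 1*(-2/5)) = 51*(-5 + 2/5) = 51*(-23/5) = -1173/5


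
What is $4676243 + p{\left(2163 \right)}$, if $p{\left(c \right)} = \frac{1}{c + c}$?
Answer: $\frac{20229427219}{4326} \approx 4.6762 \cdot 10^{6}$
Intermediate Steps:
$p{\left(c \right)} = \frac{1}{2 c}$
$4676243 + p{\left(2163 \right)} = 4676243 + \frac{1}{2 \cdot 2163} = 4676243 + \frac{1}{2} \cdot \frac{1}{2163} = 4676243 + \frac{1}{4326} = \frac{20229427219}{4326}$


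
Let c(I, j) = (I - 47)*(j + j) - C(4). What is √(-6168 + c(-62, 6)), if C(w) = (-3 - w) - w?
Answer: I*√7465 ≈ 86.4*I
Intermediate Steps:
C(w) = -3 - 2*w
c(I, j) = 11 + 2*j*(-47 + I) (c(I, j) = (I - 47)*(j + j) - (-3 - 2*4) = (-47 + I)*(2*j) - (-3 - 8) = 2*j*(-47 + I) - 1*(-11) = 2*j*(-47 + I) + 11 = 11 + 2*j*(-47 + I))
√(-6168 + c(-62, 6)) = √(-6168 + (11 - 94*6 + 2*(-62)*6)) = √(-6168 + (11 - 564 - 744)) = √(-6168 - 1297) = √(-7465) = I*√7465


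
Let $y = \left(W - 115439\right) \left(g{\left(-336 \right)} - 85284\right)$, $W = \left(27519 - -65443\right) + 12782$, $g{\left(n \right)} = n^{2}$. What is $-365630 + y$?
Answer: $-268063970$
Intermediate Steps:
$W = 105744$ ($W = \left(27519 + 65443\right) + 12782 = 92962 + 12782 = 105744$)
$y = -267698340$ ($y = \left(105744 - 115439\right) \left(\left(-336\right)^{2} - 85284\right) = - 9695 \left(112896 - 85284\right) = \left(-9695\right) 27612 = -267698340$)
$-365630 + y = -365630 - 267698340 = -268063970$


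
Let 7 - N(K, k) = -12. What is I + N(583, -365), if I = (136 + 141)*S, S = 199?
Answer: 55142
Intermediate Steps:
N(K, k) = 19 (N(K, k) = 7 - 1*(-12) = 7 + 12 = 19)
I = 55123 (I = (136 + 141)*199 = 277*199 = 55123)
I + N(583, -365) = 55123 + 19 = 55142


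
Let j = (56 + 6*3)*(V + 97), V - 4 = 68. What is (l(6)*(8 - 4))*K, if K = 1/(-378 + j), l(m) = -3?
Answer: -3/3032 ≈ -0.00098945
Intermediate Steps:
V = 72 (V = 4 + 68 = 72)
j = 12506 (j = (56 + 6*3)*(72 + 97) = (56 + 18)*169 = 74*169 = 12506)
K = 1/12128 (K = 1/(-378 + 12506) = 1/12128 ≈ 8.2454e-5)
(l(6)*(8 - 4))*K = -3*(8 - 4)*(1/12128) = -3*4*(1/12128) = -12*1/12128 = -3/3032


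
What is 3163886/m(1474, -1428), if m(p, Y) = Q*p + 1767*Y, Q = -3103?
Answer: -1581943/3548549 ≈ -0.44580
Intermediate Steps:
m(p, Y) = -3103*p + 1767*Y
3163886/m(1474, -1428) = 3163886/(-3103*1474 + 1767*(-1428)) = 3163886/(-4573822 - 2523276) = 3163886/(-7097098) = 3163886*(-1/7097098) = -1581943/3548549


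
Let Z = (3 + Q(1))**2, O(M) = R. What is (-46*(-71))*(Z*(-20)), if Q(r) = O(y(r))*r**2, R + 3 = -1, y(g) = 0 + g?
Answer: -65320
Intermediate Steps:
y(g) = g
R = -4 (R = -3 - 1 = -4)
O(M) = -4
Q(r) = -4*r**2
Z = 1 (Z = (3 - 4*1**2)**2 = (3 - 4*1)**2 = (3 - 4)**2 = (-1)**2 = 1)
(-46*(-71))*(Z*(-20)) = (-46*(-71))*(1*(-20)) = 3266*(-20) = -65320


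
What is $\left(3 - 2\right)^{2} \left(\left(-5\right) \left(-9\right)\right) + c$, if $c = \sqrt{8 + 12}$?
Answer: $45 + 2 \sqrt{5} \approx 49.472$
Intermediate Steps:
$c = 2 \sqrt{5}$ ($c = \sqrt{20} = 2 \sqrt{5} \approx 4.4721$)
$\left(3 - 2\right)^{2} \left(\left(-5\right) \left(-9\right)\right) + c = \left(3 - 2\right)^{2} \left(\left(-5\right) \left(-9\right)\right) + 2 \sqrt{5} = 1^{2} \cdot 45 + 2 \sqrt{5} = 1 \cdot 45 + 2 \sqrt{5} = 45 + 2 \sqrt{5}$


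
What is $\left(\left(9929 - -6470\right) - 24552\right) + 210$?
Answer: $-7943$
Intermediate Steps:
$\left(\left(9929 - -6470\right) - 24552\right) + 210 = \left(\left(9929 + 6470\right) - 24552\right) + 210 = \left(16399 - 24552\right) + 210 = -8153 + 210 = -7943$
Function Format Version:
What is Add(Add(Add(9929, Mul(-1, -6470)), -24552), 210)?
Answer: -7943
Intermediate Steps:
Add(Add(Add(9929, Mul(-1, -6470)), -24552), 210) = Add(Add(Add(9929, 6470), -24552), 210) = Add(Add(16399, -24552), 210) = Add(-8153, 210) = -7943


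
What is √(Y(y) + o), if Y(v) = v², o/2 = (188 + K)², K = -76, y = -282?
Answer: 2*√26153 ≈ 323.44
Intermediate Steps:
o = 25088 (o = 2*(188 - 76)² = 2*112² = 2*12544 = 25088)
√(Y(y) + o) = √((-282)² + 25088) = √(79524 + 25088) = √104612 = 2*√26153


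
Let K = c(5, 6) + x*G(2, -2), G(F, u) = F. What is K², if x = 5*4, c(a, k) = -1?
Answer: 1521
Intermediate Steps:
x = 20
K = 39 (K = -1 + 20*2 = -1 + 40 = 39)
K² = 39² = 1521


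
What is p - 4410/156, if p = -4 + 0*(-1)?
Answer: -839/26 ≈ -32.269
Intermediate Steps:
p = -4 (p = -4 + 0 = -4)
p - 4410/156 = -4 - 4410/156 = -4 - 45*49/78 = -4 - 735/26 = -839/26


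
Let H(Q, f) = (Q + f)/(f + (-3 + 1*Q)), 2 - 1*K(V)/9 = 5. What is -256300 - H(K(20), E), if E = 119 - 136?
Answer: -12046144/47 ≈ -2.5630e+5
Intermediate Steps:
K(V) = -27 (K(V) = 18 - 9*5 = 18 - 45 = -27)
E = -17
H(Q, f) = (Q + f)/(-3 + Q + f) (H(Q, f) = (Q + f)/(f + (-3 + Q)) = (Q + f)/(-3 + Q + f))
-256300 - H(K(20), E) = -256300 - (-27 - 17)/(-3 - 27 - 17) = -256300 - (-44)/(-47) = -256300 - (-1)*(-44)/47 = -256300 - 1*44/47 = -256300 - 44/47 = -12046144/47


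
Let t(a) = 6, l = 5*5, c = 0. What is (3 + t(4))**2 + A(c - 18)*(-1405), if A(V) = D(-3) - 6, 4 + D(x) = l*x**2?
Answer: -301994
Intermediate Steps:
l = 25
D(x) = -4 + 25*x**2
A(V) = 215 (A(V) = (-4 + 25*(-3)**2) - 6 = (-4 + 25*9) - 6 = (-4 + 225) - 6 = 221 - 6 = 215)
(3 + t(4))**2 + A(c - 18)*(-1405) = (3 + 6)**2 + 215*(-1405) = 9**2 - 302075 = 81 - 302075 = -301994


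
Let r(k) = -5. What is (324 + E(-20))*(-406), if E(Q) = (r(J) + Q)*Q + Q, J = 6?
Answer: -326424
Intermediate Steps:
E(Q) = Q + Q*(-5 + Q) (E(Q) = (-5 + Q)*Q + Q = Q*(-5 + Q) + Q = Q + Q*(-5 + Q))
(324 + E(-20))*(-406) = (324 - 20*(-4 - 20))*(-406) = (324 - 20*(-24))*(-406) = (324 + 480)*(-406) = 804*(-406) = -326424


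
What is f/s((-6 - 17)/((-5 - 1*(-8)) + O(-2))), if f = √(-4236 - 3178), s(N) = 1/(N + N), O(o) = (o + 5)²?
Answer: -23*I*√7414/6 ≈ -330.07*I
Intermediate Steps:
O(o) = (5 + o)²
s(N) = 1/(2*N)
f = I*√7414 (f = √(-7414) = I*√7414 ≈ 86.105*I)
f/s((-6 - 17)/((-5 - 1*(-8)) + O(-2))) = (I*√7414)/((1/(2*(((-6 - 17)/((-5 - 1*(-8)) + (5 - 2)²)))))) = (I*√7414)/((1/(2*((-23/((-5 + 8) + 3²)))))) = (I*√7414)/((1/(2*((-23/(3 + 9)))))) = (I*√7414)/((1/(2*((-23/12))))) = (I*√7414)/((1/(2*((-23*1/12))))) = (I*√7414)/((1/(2*(-23/12)))) = (I*√7414)/(((½)*(-12/23))) = (I*√7414)/(-6/23) = (I*√7414)*(-23/6) = -23*I*√7414/6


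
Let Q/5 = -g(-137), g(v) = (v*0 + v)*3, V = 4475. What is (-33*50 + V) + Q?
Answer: 4880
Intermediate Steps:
g(v) = 3*v (g(v) = (0 + v)*3 = v*3 = 3*v)
Q = 2055 (Q = 5*(-3*(-137)) = 5*(-1*(-411)) = 5*411 = 2055)
(-33*50 + V) + Q = (-33*50 + 4475) + 2055 = (-1650 + 4475) + 2055 = 2825 + 2055 = 4880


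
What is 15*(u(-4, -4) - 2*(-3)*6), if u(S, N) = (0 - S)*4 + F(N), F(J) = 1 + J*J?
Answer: 1035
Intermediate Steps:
F(J) = 1 + J²
u(S, N) = 1 + N² - 4*S (u(S, N) = (0 - S)*4 + (1 + N²) = -S*4 + (1 + N²) = -4*S + (1 + N²) = 1 + N² - 4*S)
15*(u(-4, -4) - 2*(-3)*6) = 15*((1 + (-4)² - 4*(-4)) - 2*(-3)*6) = 15*((1 + 16 + 16) + 6*6) = 15*(33 + 36) = 15*69 = 1035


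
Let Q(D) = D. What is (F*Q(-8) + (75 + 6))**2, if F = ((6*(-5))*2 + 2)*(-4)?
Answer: 3150625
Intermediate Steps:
F = 232 (F = (-30*2 + 2)*(-4) = (-60 + 2)*(-4) = -58*(-4) = 232)
(F*Q(-8) + (75 + 6))**2 = (232*(-8) + (75 + 6))**2 = (-1856 + 81)**2 = (-1775)**2 = 3150625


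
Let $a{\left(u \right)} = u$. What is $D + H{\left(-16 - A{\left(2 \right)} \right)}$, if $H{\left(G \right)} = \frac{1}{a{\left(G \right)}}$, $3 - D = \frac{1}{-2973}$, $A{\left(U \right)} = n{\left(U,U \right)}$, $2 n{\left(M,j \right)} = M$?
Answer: $\frac{148667}{50541} \approx 2.9415$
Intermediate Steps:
$n{\left(M,j \right)} = \frac{M}{2}$
$A{\left(U \right)} = \frac{U}{2}$
$D = \frac{8920}{2973}$ ($D = 3 - \frac{1}{-2973} = 3 - - \frac{1}{2973} = 3 + \frac{1}{2973} = \frac{8920}{2973} \approx 3.0003$)
$H{\left(G \right)} = \frac{1}{G}$
$D + H{\left(-16 - A{\left(2 \right)} \right)} = \frac{8920}{2973} + \frac{1}{-16 - \frac{1}{2} \cdot 2} = \frac{8920}{2973} + \frac{1}{-16 - 1} = \frac{8920}{2973} + \frac{1}{-17} = \frac{8920}{2973} - \frac{1}{17} = \frac{148667}{50541}$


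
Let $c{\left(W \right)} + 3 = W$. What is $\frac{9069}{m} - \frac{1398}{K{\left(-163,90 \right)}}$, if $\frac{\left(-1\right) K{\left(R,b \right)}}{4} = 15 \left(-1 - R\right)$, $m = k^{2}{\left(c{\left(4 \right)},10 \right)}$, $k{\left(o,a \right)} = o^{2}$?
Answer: $\frac{14692013}{1620} \approx 9069.1$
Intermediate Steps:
$c{\left(W \right)} = -3 + W$
$m = 1$ ($m = \left(\left(-3 + 4\right)^{2}\right)^{2} = \left(1^{2}\right)^{2} = 1^{2} = 1$)
$K{\left(R,b \right)} = 60 + 60 R$ ($K{\left(R,b \right)} = - 4 \cdot 15 \left(-1 - R\right) = - 4 \left(-15 - 15 R\right) = 60 + 60 R$)
$\frac{9069}{m} - \frac{1398}{K{\left(-163,90 \right)}} = \frac{9069}{1} - \frac{1398}{60 + 60 \left(-163\right)} = 9069 \cdot 1 - \frac{1398}{60 - 9780} = 9069 - \frac{1398}{-9720} = 9069 - - \frac{233}{1620} = 9069 + \frac{233}{1620} = \frac{14692013}{1620}$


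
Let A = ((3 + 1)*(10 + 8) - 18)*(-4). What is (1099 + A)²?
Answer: 779689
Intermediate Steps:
A = -216 (A = (4*18 - 18)*(-4) = (72 - 18)*(-4) = 54*(-4) = -216)
(1099 + A)² = (1099 - 216)² = 883² = 779689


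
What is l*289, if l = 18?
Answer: 5202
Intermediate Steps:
l*289 = 18*289 = 5202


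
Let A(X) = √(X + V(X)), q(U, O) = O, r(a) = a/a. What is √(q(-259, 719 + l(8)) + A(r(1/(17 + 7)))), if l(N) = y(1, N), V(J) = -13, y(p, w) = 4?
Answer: √(723 + 2*I*√3) ≈ 26.889 + 0.06441*I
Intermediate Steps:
l(N) = 4
r(a) = 1
A(X) = √(-13 + X) (A(X) = √(X - 13) = √(-13 + X))
√(q(-259, 719 + l(8)) + A(r(1/(17 + 7)))) = √((719 + 4) + √(-13 + 1)) = √(723 + √(-12)) = √(723 + 2*I*√3)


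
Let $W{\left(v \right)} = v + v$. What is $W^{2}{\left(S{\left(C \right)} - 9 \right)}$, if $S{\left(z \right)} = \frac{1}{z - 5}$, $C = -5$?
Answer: $\frac{8281}{25} \approx 331.24$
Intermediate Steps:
$S{\left(z \right)} = \frac{1}{-5 + z}$
$W{\left(v \right)} = 2 v$
$W^{2}{\left(S{\left(C \right)} - 9 \right)} = \left(2 \left(\frac{1}{-5 - 5} - 9\right)\right)^{2} = \left(2 \left(\frac{1}{-10} - 9\right)\right)^{2} = \left(2 \left(- \frac{1}{10} - 9\right)\right)^{2} = \left(2 \left(- \frac{91}{10}\right)\right)^{2} = \left(- \frac{91}{5}\right)^{2} = \frac{8281}{25}$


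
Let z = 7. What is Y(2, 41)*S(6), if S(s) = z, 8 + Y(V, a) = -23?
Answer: -217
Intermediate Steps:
Y(V, a) = -31 (Y(V, a) = -8 - 23 = -31)
S(s) = 7
Y(2, 41)*S(6) = -31*7 = -217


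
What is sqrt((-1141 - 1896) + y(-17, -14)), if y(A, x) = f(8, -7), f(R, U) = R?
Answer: I*sqrt(3029) ≈ 55.036*I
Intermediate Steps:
y(A, x) = 8
sqrt((-1141 - 1896) + y(-17, -14)) = sqrt((-1141 - 1896) + 8) = sqrt(-3037 + 8) = sqrt(-3029) = I*sqrt(3029)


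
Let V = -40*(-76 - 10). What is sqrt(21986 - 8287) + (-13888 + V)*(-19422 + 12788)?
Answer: 69312032 + sqrt(13699) ≈ 6.9312e+7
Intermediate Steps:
V = 3440 (V = -40*(-86) = 3440)
sqrt(21986 - 8287) + (-13888 + V)*(-19422 + 12788) = sqrt(21986 - 8287) + (-13888 + 3440)*(-19422 + 12788) = sqrt(13699) - 10448*(-6634) = sqrt(13699) + 69312032 = 69312032 + sqrt(13699)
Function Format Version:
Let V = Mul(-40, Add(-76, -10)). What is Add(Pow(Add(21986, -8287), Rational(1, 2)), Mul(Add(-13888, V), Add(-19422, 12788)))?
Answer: Add(69312032, Pow(13699, Rational(1, 2))) ≈ 6.9312e+7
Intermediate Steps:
V = 3440 (V = Mul(-40, -86) = 3440)
Add(Pow(Add(21986, -8287), Rational(1, 2)), Mul(Add(-13888, V), Add(-19422, 12788))) = Add(Pow(Add(21986, -8287), Rational(1, 2)), Mul(Add(-13888, 3440), Add(-19422, 12788))) = Add(Pow(13699, Rational(1, 2)), Mul(-10448, -6634)) = Add(Pow(13699, Rational(1, 2)), 69312032) = Add(69312032, Pow(13699, Rational(1, 2)))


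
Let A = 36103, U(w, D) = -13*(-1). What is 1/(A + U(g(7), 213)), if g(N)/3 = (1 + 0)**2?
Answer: 1/36116 ≈ 2.7689e-5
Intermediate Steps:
g(N) = 3 (g(N) = 3*(1 + 0)**2 = 3*1**2 = 3*1 = 3)
U(w, D) = 13
1/(A + U(g(7), 213)) = 1/(36103 + 13) = 1/36116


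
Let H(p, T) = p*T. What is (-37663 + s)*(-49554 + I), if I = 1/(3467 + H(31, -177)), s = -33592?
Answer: 1426512003331/404 ≈ 3.5310e+9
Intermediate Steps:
H(p, T) = T*p
I = -1/2020 (I = 1/(3467 - 177*31) = 1/(3467 - 5487) = 1/(-2020) = -1/2020 ≈ -0.00049505)
(-37663 + s)*(-49554 + I) = (-37663 - 33592)*(-49554 - 1/2020) = -71255*(-100099081/2020) = 1426512003331/404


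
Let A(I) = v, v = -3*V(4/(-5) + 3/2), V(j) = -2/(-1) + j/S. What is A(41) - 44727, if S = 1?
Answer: -447351/10 ≈ -44735.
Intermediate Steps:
V(j) = 2 + j (V(j) = -2/(-1) + j/1 = -2*(-1) + j*1 = 2 + j)
v = -81/10 (v = -3*(2 + (4/(-5) + 3/2)) = -3*(2 + (4*(-⅕) + 3*(½))) = -3*(2 + (-⅘ + 3/2)) = -3*(2 + 7/10) = -3*27/10 = -81/10 ≈ -8.1000)
A(I) = -81/10
A(41) - 44727 = -81/10 - 44727 = -447351/10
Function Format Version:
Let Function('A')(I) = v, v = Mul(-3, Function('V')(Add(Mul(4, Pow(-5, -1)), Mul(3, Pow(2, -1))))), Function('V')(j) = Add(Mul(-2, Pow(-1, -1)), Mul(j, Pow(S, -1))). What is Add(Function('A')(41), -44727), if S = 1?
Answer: Rational(-447351, 10) ≈ -44735.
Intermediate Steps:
Function('V')(j) = Add(2, j) (Function('V')(j) = Add(Mul(-2, Pow(-1, -1)), Mul(j, Pow(1, -1))) = Add(Mul(-2, -1), Mul(j, 1)) = Add(2, j))
v = Rational(-81, 10) (v = Mul(-3, Add(2, Add(Mul(4, Pow(-5, -1)), Mul(3, Pow(2, -1))))) = Mul(-3, Add(2, Add(Mul(4, Rational(-1, 5)), Mul(3, Rational(1, 2))))) = Mul(-3, Add(2, Add(Rational(-4, 5), Rational(3, 2)))) = Mul(-3, Add(2, Rational(7, 10))) = Mul(-3, Rational(27, 10)) = Rational(-81, 10) ≈ -8.1000)
Function('A')(I) = Rational(-81, 10)
Add(Function('A')(41), -44727) = Add(Rational(-81, 10), -44727) = Rational(-447351, 10)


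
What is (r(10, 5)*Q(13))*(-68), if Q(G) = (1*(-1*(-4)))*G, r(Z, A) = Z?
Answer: -35360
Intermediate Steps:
Q(G) = 4*G (Q(G) = (1*4)*G = 4*G)
(r(10, 5)*Q(13))*(-68) = (10*(4*13))*(-68) = (10*52)*(-68) = 520*(-68) = -35360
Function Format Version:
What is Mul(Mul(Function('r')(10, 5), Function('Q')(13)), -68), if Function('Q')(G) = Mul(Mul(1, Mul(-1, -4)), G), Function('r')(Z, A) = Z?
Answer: -35360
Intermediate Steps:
Function('Q')(G) = Mul(4, G) (Function('Q')(G) = Mul(Mul(1, 4), G) = Mul(4, G))
Mul(Mul(Function('r')(10, 5), Function('Q')(13)), -68) = Mul(Mul(10, Mul(4, 13)), -68) = Mul(Mul(10, 52), -68) = Mul(520, -68) = -35360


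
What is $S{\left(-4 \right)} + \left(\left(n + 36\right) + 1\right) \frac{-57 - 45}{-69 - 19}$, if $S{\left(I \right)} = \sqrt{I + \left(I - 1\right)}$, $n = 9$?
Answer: $\frac{1173}{22} + 3 i \approx 53.318 + 3.0 i$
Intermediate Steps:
$S{\left(I \right)} = \sqrt{-1 + 2 I}$ ($S{\left(I \right)} = \sqrt{I + \left(I - 1\right)} = \sqrt{I + \left(-1 + I\right)} = \sqrt{-1 + 2 I}$)
$S{\left(-4 \right)} + \left(\left(n + 36\right) + 1\right) \frac{-57 - 45}{-69 - 19} = \sqrt{-1 + 2 \left(-4\right)} + \left(\left(9 + 36\right) + 1\right) \frac{-57 - 45}{-69 - 19} = \sqrt{-1 - 8} + \left(45 + 1\right) \left(- \frac{102}{-88}\right) = \sqrt{-9} + 46 \left(\left(-102\right) \left(- \frac{1}{88}\right)\right) = 3 i + 46 \cdot \frac{51}{44} = 3 i + \frac{1173}{22} = \frac{1173}{22} + 3 i$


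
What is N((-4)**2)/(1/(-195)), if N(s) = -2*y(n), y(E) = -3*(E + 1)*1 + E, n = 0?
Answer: -1170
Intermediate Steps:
y(E) = -3 - 2*E (y(E) = -3*(1 + E)*1 + E = (-3 - 3*E)*1 + E = (-3 - 3*E) + E = -3 - 2*E)
N(s) = 6 (N(s) = -2*(-3 - 2*0) = -2*(-3 + 0) = -2*(-3) = 6)
N((-4)**2)/(1/(-195)) = 6/(1/(-195)) = 6/(-1/195) = 6*(-195) = -1170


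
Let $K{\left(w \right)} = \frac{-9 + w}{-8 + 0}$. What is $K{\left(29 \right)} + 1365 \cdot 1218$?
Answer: $\frac{3325135}{2} \approx 1.6626 \cdot 10^{6}$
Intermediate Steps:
$K{\left(w \right)} = \frac{9}{8} - \frac{w}{8}$ ($K{\left(w \right)} = \frac{-9 + w}{-8} = \left(-9 + w\right) \left(- \frac{1}{8}\right) = \frac{9}{8} - \frac{w}{8}$)
$K{\left(29 \right)} + 1365 \cdot 1218 = \left(\frac{9}{8} - \frac{29}{8}\right) + 1365 \cdot 1218 = \left(\frac{9}{8} - \frac{29}{8}\right) + 1662570 = - \frac{5}{2} + 1662570 = \frac{3325135}{2}$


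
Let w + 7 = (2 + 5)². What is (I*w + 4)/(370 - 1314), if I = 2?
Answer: -11/118 ≈ -0.093220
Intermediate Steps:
w = 42 (w = -7 + (2 + 5)² = -7 + 7² = -7 + 49 = 42)
(I*w + 4)/(370 - 1314) = (2*42 + 4)/(370 - 1314) = (84 + 4)/(-944) = -1/944*88 = -11/118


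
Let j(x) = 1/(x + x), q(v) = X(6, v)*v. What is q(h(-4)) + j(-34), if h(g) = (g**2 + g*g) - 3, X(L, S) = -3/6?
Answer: -987/68 ≈ -14.515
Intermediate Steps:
X(L, S) = -1/2 (X(L, S) = -3*1/6 = -1/2)
h(g) = -3 + 2*g**2 (h(g) = (g**2 + g**2) - 3 = 2*g**2 - 3 = -3 + 2*g**2)
q(v) = -v/2
j(x) = 1/(2*x)
q(h(-4)) + j(-34) = -(-3 + 2*(-4)**2)/2 + (1/2)/(-34) = -(-3 + 2*16)/2 + (1/2)*(-1/34) = -(-3 + 32)/2 - 1/68 = -1/2*29 - 1/68 = -29/2 - 1/68 = -987/68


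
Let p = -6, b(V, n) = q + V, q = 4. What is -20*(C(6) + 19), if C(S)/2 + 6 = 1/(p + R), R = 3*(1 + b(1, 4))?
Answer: -430/3 ≈ -143.33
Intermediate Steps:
b(V, n) = 4 + V
R = 18 (R = 3*(1 + (4 + 1)) = 3*(1 + 5) = 3*6 = 18)
C(S) = -71/6 (C(S) = -12 + 2/(-6 + 18) = -12 + 2/12 = -12 + 2*(1/12) = -12 + ⅙ = -71/6)
-20*(C(6) + 19) = -20*(-71/6 + 19) = -20*43/6 = -430/3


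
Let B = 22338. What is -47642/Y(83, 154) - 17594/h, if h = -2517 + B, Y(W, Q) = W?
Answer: -11394848/19821 ≈ -574.89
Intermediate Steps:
h = 19821 (h = -2517 + 22338 = 19821)
-47642/Y(83, 154) - 17594/h = -47642/83 - 17594/19821 = -47642*1/83 - 17594*1/19821 = -574 - 17594/19821 = -11394848/19821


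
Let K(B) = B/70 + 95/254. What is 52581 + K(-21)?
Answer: 33388982/635 ≈ 52581.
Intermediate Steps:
K(B) = 95/254 + B/70 (K(B) = B*(1/70) + 95*(1/254) = B/70 + 95/254 = 95/254 + B/70)
52581 + K(-21) = 52581 + (95/254 + (1/70)*(-21)) = 52581 + (95/254 - 3/10) = 52581 + 47/635 = 33388982/635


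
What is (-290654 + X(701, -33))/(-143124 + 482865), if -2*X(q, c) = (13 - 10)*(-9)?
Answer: -581281/679482 ≈ -0.85548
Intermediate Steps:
X(q, c) = 27/2 (X(q, c) = -(13 - 10)*(-9)/2 = -3*(-9)/2 = -1/2*(-27) = 27/2)
(-290654 + X(701, -33))/(-143124 + 482865) = (-290654 + 27/2)/(-143124 + 482865) = -581281/2/339741 = -581281/2*1/339741 = -581281/679482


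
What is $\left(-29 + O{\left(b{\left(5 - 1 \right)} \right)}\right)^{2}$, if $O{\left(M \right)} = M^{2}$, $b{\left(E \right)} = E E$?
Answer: $51529$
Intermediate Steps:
$b{\left(E \right)} = E^{2}$
$\left(-29 + O{\left(b{\left(5 - 1 \right)} \right)}\right)^{2} = \left(-29 + \left(\left(5 - 1\right)^{2}\right)^{2}\right)^{2} = \left(-29 + \left(4^{2}\right)^{2}\right)^{2} = \left(-29 + 16^{2}\right)^{2} = \left(-29 + 256\right)^{2} = 227^{2} = 51529$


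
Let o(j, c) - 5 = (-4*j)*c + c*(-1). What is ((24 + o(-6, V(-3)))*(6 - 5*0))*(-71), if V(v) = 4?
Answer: -51546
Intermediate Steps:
o(j, c) = 5 - c - 4*c*j (o(j, c) = 5 + ((-4*j)*c + c*(-1)) = 5 + (-4*c*j - c) = 5 + (-c - 4*c*j) = 5 - c - 4*c*j)
((24 + o(-6, V(-3)))*(6 - 5*0))*(-71) = ((24 + (5 - 1*4 - 4*4*(-6)))*(6 - 5*0))*(-71) = ((24 + (5 - 4 + 96))*(6 + 0))*(-71) = ((24 + 97)*6)*(-71) = (121*6)*(-71) = 726*(-71) = -51546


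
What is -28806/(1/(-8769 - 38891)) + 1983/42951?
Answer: 19655722825981/14317 ≈ 1.3729e+9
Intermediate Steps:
-28806/(1/(-8769 - 38891)) + 1983/42951 = -28806/(1/(-47660)) + 1983*(1/42951) = -28806/(-1/47660) + 661/14317 = -28806*(-47660) + 661/14317 = 1372893960 + 661/14317 = 19655722825981/14317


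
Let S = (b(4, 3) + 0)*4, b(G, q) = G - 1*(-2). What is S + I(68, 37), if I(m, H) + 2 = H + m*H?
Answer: 2575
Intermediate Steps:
b(G, q) = 2 + G (b(G, q) = G + 2 = 2 + G)
I(m, H) = -2 + H + H*m (I(m, H) = -2 + (H + m*H) = -2 + (H + H*m) = -2 + H + H*m)
S = 24 (S = ((2 + 4) + 0)*4 = (6 + 0)*4 = 6*4 = 24)
S + I(68, 37) = 24 + (-2 + 37 + 37*68) = 24 + (-2 + 37 + 2516) = 24 + 2551 = 2575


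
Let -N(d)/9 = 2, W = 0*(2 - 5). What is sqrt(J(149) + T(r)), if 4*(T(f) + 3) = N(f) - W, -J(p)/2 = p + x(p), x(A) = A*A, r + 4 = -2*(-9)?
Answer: 3*I*sqrt(19870)/2 ≈ 211.44*I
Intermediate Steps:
W = 0 (W = 0*(-3) = 0)
N(d) = -18 (N(d) = -9*2 = -18)
r = 14 (r = -4 - 2*(-9) = -4 + 18 = 14)
x(A) = A**2
J(p) = -2*p - 2*p**2 (J(p) = -2*(p + p**2) = -2*p - 2*p**2)
T(f) = -15/2 (T(f) = -3 + (-18 - 1*0)/4 = -3 + (-18 + 0)/4 = -3 + (1/4)*(-18) = -3 - 9/2 = -15/2)
sqrt(J(149) + T(r)) = sqrt(2*149*(-1 - 1*149) - 15/2) = sqrt(2*149*(-1 - 149) - 15/2) = sqrt(2*149*(-150) - 15/2) = sqrt(-44700 - 15/2) = sqrt(-89415/2) = 3*I*sqrt(19870)/2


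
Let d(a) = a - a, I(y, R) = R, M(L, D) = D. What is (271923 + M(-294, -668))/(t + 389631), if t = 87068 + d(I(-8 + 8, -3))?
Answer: 271255/476699 ≈ 0.56903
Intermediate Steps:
d(a) = 0
t = 87068 (t = 87068 + 0 = 87068)
(271923 + M(-294, -668))/(t + 389631) = (271923 - 668)/(87068 + 389631) = 271255/476699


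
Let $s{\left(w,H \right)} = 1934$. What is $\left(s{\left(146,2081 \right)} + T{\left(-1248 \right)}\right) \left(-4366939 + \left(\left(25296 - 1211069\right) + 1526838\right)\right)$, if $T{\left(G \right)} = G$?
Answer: $-2761749564$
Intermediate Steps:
$\left(s{\left(146,2081 \right)} + T{\left(-1248 \right)}\right) \left(-4366939 + \left(\left(25296 - 1211069\right) + 1526838\right)\right) = \left(1934 - 1248\right) \left(-4366939 + \left(\left(25296 - 1211069\right) + 1526838\right)\right) = 686 \left(-4366939 + \left(\left(25296 - 1211069\right) + 1526838\right)\right) = 686 \left(-4366939 + \left(-1185773 + 1526838\right)\right) = 686 \left(-4366939 + 341065\right) = 686 \left(-4025874\right) = -2761749564$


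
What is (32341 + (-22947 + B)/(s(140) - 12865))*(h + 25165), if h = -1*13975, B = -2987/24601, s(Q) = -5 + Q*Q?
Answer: 5991086175680724/16556473 ≈ 3.6186e+8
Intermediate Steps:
s(Q) = -5 + Q**2
B = -2987/24601 (B = -2987*1/24601 = -2987/24601 ≈ -0.12142)
h = -13975
(32341 + (-22947 + B)/(s(140) - 12865))*(h + 25165) = (32341 + (-22947 - 2987/24601)/((-5 + 140**2) - 12865))*(-13975 + 25165) = (32341 - 564522134/(24601*((-5 + 19600) - 12865)))*11190 = (32341 - 564522134/(24601*(19595 - 12865)))*11190 = (32341 - 564522134/24601/6730)*11190 = (32341 - 564522134/24601*1/6730)*11190 = (32341 - 282261067/82782365)*11190 = (2676982205398/82782365)*11190 = 5991086175680724/16556473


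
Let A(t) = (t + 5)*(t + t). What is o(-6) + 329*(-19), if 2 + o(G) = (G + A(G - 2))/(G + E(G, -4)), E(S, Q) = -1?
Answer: -6259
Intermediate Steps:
A(t) = 2*t*(5 + t) (A(t) = (5 + t)*(2*t) = 2*t*(5 + t))
o(G) = -2 + (G + 2*(-2 + G)*(3 + G))/(-1 + G) (o(G) = -2 + (G + 2*(G - 2)*(5 + (G - 2)))/(G - 1) = -2 + (G + 2*(-2 + G)*(5 + (-2 + G)))/(-1 + G) = -2 + (G + 2*(-2 + G)*(3 + G))/(-1 + G))
o(-6) + 329*(-19) = (-10 - 6 + 2*(-6)**2)/(-1 - 6) + 329*(-19) = (-10 - 6 + 2*36)/(-7) - 6251 = -(-10 - 6 + 72)/7 - 6251 = -1/7*56 - 6251 = -8 - 6251 = -6259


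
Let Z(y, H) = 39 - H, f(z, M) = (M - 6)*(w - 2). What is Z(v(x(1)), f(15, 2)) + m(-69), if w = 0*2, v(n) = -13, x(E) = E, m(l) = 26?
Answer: 57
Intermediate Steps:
w = 0
f(z, M) = 12 - 2*M (f(z, M) = (M - 6)*(0 - 2) = (-6 + M)*(-2) = 12 - 2*M)
Z(v(x(1)), f(15, 2)) + m(-69) = (39 - (12 - 2*2)) + 26 = (39 - (12 - 4)) + 26 = (39 - 1*8) + 26 = (39 - 8) + 26 = 31 + 26 = 57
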